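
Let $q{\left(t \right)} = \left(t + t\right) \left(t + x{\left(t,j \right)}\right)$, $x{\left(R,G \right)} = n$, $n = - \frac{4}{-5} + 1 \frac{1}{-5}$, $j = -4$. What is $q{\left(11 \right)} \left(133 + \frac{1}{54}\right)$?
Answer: $\frac{4582754}{135} \approx 33946.0$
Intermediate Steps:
$n = \frac{3}{5}$ ($n = \left(-4\right) \left(- \frac{1}{5}\right) + 1 \left(- \frac{1}{5}\right) = \frac{4}{5} - \frac{1}{5} = \frac{3}{5} \approx 0.6$)
$x{\left(R,G \right)} = \frac{3}{5}$
$q{\left(t \right)} = 2 t \left(\frac{3}{5} + t\right)$ ($q{\left(t \right)} = \left(t + t\right) \left(t + \frac{3}{5}\right) = 2 t \left(\frac{3}{5} + t\right)$)
$q{\left(11 \right)} \left(133 + \frac{1}{54}\right) = \frac{2}{5} \cdot 11 \left(3 + 5 \cdot 11\right) \left(133 + \frac{1}{54}\right) = \frac{2}{5} \cdot 11 \left(3 + 55\right) \left(133 + \frac{1}{54}\right) = \frac{2}{5} \cdot 11 \cdot 58 \cdot \frac{7183}{54} = \frac{1276}{5} \cdot \frac{7183}{54} = \frac{4582754}{135}$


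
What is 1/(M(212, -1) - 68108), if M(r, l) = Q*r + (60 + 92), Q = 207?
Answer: -1/24072 ≈ -4.1542e-5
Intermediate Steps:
M(r, l) = 152 + 207*r (M(r, l) = 207*r + (60 + 92) = 207*r + 152 = 152 + 207*r)
1/(M(212, -1) - 68108) = 1/((152 + 207*212) - 68108) = 1/((152 + 43884) - 68108) = 1/(44036 - 68108) = 1/(-24072) = -1/24072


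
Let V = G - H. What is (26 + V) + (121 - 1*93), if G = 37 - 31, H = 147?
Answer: -87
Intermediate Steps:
G = 6
V = -141 (V = 6 - 1*147 = 6 - 147 = -141)
(26 + V) + (121 - 1*93) = (26 - 141) + (121 - 1*93) = -115 + (121 - 93) = -115 + 28 = -87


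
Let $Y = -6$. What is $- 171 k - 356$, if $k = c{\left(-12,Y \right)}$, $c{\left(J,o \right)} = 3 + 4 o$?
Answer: $3235$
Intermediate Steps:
$k = -21$ ($k = 3 + 4 \left(-6\right) = 3 - 24 = -21$)
$- 171 k - 356 = \left(-171\right) \left(-21\right) - 356 = 3591 - 356 = 3235$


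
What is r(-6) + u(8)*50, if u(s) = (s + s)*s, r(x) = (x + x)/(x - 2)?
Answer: 12803/2 ≈ 6401.5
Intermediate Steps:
r(x) = 2*x/(-2 + x) (r(x) = (2*x)/(-2 + x) = 2*x/(-2 + x))
u(s) = 2*s**2 (u(s) = (2*s)*s = 2*s**2)
r(-6) + u(8)*50 = 2*(-6)/(-2 - 6) + (2*8**2)*50 = 2*(-6)/(-8) + (2*64)*50 = 2*(-6)*(-1/8) + 128*50 = 3/2 + 6400 = 12803/2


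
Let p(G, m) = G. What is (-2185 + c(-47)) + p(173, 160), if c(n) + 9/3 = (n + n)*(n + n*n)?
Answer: -205243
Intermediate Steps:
c(n) = -3 + 2*n*(n + n²) (c(n) = -3 + (n + n)*(n + n*n) = -3 + (2*n)*(n + n²) = -3 + 2*n*(n + n²))
(-2185 + c(-47)) + p(173, 160) = (-2185 + (-3 + 2*(-47)² + 2*(-47)³)) + 173 = (-2185 + (-3 + 2*2209 + 2*(-103823))) + 173 = (-2185 + (-3 + 4418 - 207646)) + 173 = (-2185 - 203231) + 173 = -205416 + 173 = -205243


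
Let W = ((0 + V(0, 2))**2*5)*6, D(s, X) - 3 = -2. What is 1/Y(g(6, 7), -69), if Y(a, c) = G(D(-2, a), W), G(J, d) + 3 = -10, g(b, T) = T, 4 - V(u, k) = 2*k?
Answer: -1/13 ≈ -0.076923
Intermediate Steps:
D(s, X) = 1 (D(s, X) = 3 - 2 = 1)
V(u, k) = 4 - 2*k
W = 0 (W = ((0 + (4 - 2*2))**2*5)*6 = ((0 + (4 - 4))**2*5)*6 = ((0 + 0)**2*5)*6 = (0**2*5)*6 = (0*5)*6 = 0*6 = 0)
G(J, d) = -13 (G(J, d) = -3 - 10 = -13)
Y(a, c) = -13
1/Y(g(6, 7), -69) = 1/(-13) = -1/13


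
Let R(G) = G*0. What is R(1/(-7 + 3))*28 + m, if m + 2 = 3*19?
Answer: 55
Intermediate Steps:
R(G) = 0
m = 55 (m = -2 + 3*19 = -2 + 57 = 55)
R(1/(-7 + 3))*28 + m = 0*28 + 55 = 0 + 55 = 55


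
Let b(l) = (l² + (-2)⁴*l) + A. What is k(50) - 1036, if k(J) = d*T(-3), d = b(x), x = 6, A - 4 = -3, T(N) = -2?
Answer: -1302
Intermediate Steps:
A = 1 (A = 4 - 3 = 1)
b(l) = 1 + l² + 16*l (b(l) = (l² + (-2)⁴*l) + 1 = (l² + 16*l) + 1 = 1 + l² + 16*l)
d = 133 (d = 1 + 6² + 16*6 = 1 + 36 + 96 = 133)
k(J) = -266 (k(J) = 133*(-2) = -266)
k(50) - 1036 = -266 - 1036 = -1302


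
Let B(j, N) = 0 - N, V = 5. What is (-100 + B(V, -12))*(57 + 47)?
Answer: -9152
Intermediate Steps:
B(j, N) = -N
(-100 + B(V, -12))*(57 + 47) = (-100 - 1*(-12))*(57 + 47) = (-100 + 12)*104 = -88*104 = -9152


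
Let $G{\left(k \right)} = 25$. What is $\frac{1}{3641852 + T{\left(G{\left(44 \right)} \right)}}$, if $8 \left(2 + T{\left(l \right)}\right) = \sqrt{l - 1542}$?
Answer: $\frac{233078400}{848836571041517} - \frac{8 i \sqrt{1517}}{848836571041517} \approx 2.7459 \cdot 10^{-7} - 3.6708 \cdot 10^{-13} i$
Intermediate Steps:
$T{\left(l \right)} = -2 + \frac{\sqrt{-1542 + l}}{8}$ ($T{\left(l \right)} = -2 + \frac{\sqrt{l - 1542}}{8} = -2 + \frac{\sqrt{-1542 + l}}{8}$)
$\frac{1}{3641852 + T{\left(G{\left(44 \right)} \right)}} = \frac{1}{3641852 - \left(2 - \frac{\sqrt{-1542 + 25}}{8}\right)} = \frac{1}{3641852 - \left(2 - \frac{\sqrt{-1517}}{8}\right)} = \frac{1}{3641852 - \left(2 - \frac{i \sqrt{1517}}{8}\right)} = \frac{1}{3641850 + \frac{i \sqrt{1517}}{8}}$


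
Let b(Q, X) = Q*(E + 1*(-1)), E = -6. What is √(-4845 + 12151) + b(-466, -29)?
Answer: 3262 + √7306 ≈ 3347.5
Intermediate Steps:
b(Q, X) = -7*Q (b(Q, X) = Q*(-6 + 1*(-1)) = Q*(-6 - 1) = Q*(-7) = -7*Q)
√(-4845 + 12151) + b(-466, -29) = √(-4845 + 12151) - 7*(-466) = √7306 + 3262 = 3262 + √7306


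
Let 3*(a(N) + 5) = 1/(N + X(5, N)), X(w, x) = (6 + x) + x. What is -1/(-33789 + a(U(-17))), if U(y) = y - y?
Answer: 18/608291 ≈ 2.9591e-5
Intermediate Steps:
U(y) = 0
X(w, x) = 6 + 2*x
a(N) = -5 + 1/(3*(6 + 3*N)) (a(N) = -5 + 1/(3*(N + (6 + 2*N))) = -5 + 1/(3*(6 + 3*N)))
-1/(-33789 + a(U(-17))) = -1/(-33789 + (-89 - 45*0)/(9*(2 + 0))) = -1/(-33789 + (1/9)*(-89 + 0)/2) = -1/(-33789 + (1/9)*(1/2)*(-89)) = -1/(-33789 - 89/18) = -1/(-608291/18) = -1*(-18/608291) = 18/608291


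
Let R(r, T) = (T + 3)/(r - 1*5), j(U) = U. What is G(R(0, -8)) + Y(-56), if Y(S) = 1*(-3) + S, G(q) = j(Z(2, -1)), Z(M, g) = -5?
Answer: -64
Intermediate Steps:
R(r, T) = (3 + T)/(-5 + r) (R(r, T) = (3 + T)/(r - 5) = (3 + T)/(-5 + r))
G(q) = -5
Y(S) = -3 + S
G(R(0, -8)) + Y(-56) = -5 + (-3 - 56) = -5 - 59 = -64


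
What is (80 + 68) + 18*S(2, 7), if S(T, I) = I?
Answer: 274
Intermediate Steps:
(80 + 68) + 18*S(2, 7) = (80 + 68) + 18*7 = 148 + 126 = 274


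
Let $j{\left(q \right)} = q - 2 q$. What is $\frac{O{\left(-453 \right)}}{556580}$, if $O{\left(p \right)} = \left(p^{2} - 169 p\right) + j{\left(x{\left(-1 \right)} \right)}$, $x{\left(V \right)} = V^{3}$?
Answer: $\frac{281767}{556580} \approx 0.50625$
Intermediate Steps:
$j{\left(q \right)} = - q$
$O{\left(p \right)} = 1 + p^{2} - 169 p$ ($O{\left(p \right)} = \left(p^{2} - 169 p\right) - \left(-1\right)^{3} = \left(p^{2} - 169 p\right) - -1 = \left(p^{2} - 169 p\right) + 1 = 1 + p^{2} - 169 p$)
$\frac{O{\left(-453 \right)}}{556580} = \frac{1 + \left(-453\right)^{2} - -76557}{556580} = \left(1 + 205209 + 76557\right) \frac{1}{556580} = 281767 \cdot \frac{1}{556580} = \frac{281767}{556580}$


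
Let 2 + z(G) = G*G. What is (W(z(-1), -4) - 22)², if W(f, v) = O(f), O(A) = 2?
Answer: 400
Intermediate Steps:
z(G) = -2 + G² (z(G) = -2 + G*G = -2 + G²)
W(f, v) = 2
(W(z(-1), -4) - 22)² = (2 - 22)² = (-20)² = 400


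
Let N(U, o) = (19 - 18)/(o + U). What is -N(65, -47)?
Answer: -1/18 ≈ -0.055556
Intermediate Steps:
N(U, o) = 1/(U + o)
-N(65, -47) = -1/(65 - 47) = -1/18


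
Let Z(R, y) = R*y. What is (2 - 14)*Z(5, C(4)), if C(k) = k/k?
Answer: -60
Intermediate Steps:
C(k) = 1
(2 - 14)*Z(5, C(4)) = (2 - 14)*(5*1) = -12*5 = -60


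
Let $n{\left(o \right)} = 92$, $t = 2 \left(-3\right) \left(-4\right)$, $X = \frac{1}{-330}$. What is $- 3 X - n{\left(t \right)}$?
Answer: $- \frac{10119}{110} \approx -91.991$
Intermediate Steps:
$X = - \frac{1}{330} \approx -0.0030303$
$t = 24$ ($t = \left(-6\right) \left(-4\right) = 24$)
$- 3 X - n{\left(t \right)} = \left(-3\right) \left(- \frac{1}{330}\right) - 92 = \frac{1}{110} - 92 = - \frac{10119}{110}$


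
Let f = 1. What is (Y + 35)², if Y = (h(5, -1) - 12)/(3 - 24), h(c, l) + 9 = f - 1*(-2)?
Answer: 63001/49 ≈ 1285.7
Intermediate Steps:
h(c, l) = -6 (h(c, l) = -9 + (1 - 1*(-2)) = -9 + (1 + 2) = -9 + 3 = -6)
Y = 6/7 (Y = (-6 - 12)/(3 - 24) = -18/(-21) = -18*(-1/21) = 6/7 ≈ 0.85714)
(Y + 35)² = (6/7 + 35)² = (251/7)² = 63001/49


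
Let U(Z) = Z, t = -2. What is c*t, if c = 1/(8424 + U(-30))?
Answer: -1/4197 ≈ -0.00023827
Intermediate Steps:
c = 1/8394 (c = 1/(8424 - 30) = 1/8394 ≈ 0.00011913)
c*t = (1/8394)*(-2) = -1/4197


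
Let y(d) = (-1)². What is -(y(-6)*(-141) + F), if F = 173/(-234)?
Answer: 33167/234 ≈ 141.74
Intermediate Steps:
y(d) = 1
F = -173/234 (F = 173*(-1/234) = -173/234 ≈ -0.73932)
-(y(-6)*(-141) + F) = -(1*(-141) - 173/234) = -(-141 - 173/234) = -1*(-33167/234) = 33167/234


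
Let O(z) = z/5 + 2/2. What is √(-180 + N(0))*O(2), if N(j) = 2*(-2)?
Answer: 14*I*√46/5 ≈ 18.991*I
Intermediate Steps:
N(j) = -4
O(z) = 1 + z/5 (O(z) = z*(⅕) + 2*(½) = z/5 + 1 = 1 + z/5)
√(-180 + N(0))*O(2) = √(-180 - 4)*(1 + (⅕)*2) = √(-184)*(1 + ⅖) = (2*I*√46)*(7/5) = 14*I*√46/5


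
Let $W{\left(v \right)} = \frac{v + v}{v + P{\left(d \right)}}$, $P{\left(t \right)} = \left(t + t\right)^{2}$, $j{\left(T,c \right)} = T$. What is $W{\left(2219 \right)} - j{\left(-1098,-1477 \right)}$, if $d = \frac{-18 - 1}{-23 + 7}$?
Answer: $\frac{156613978}{142377} \approx 1100.0$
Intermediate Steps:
$d = \frac{19}{16}$ ($d = - \frac{19}{-16} = \left(-19\right) \left(- \frac{1}{16}\right) = \frac{19}{16} \approx 1.1875$)
$P{\left(t \right)} = 4 t^{2}$ ($P{\left(t \right)} = \left(2 t\right)^{2} = 4 t^{2}$)
$W{\left(v \right)} = \frac{2 v}{\frac{361}{64} + v}$ ($W{\left(v \right)} = \frac{v + v}{v + 4 \left(\frac{19}{16}\right)^{2}} = \frac{2 v}{v + 4 \cdot \frac{361}{256}} = \frac{2 v}{v + \frac{361}{64}} = \frac{2 v}{\frac{361}{64} + v}$)
$W{\left(2219 \right)} - j{\left(-1098,-1477 \right)} = 128 \cdot 2219 \frac{1}{361 + 64 \cdot 2219} - -1098 = 128 \cdot 2219 \frac{1}{361 + 142016} + 1098 = 128 \cdot 2219 \cdot \frac{1}{142377} + 1098 = \frac{284032}{142377} + 1098 = \frac{156613978}{142377}$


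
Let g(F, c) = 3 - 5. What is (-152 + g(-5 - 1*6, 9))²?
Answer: 23716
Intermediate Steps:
g(F, c) = -2
(-152 + g(-5 - 1*6, 9))² = (-152 - 2)² = (-154)² = 23716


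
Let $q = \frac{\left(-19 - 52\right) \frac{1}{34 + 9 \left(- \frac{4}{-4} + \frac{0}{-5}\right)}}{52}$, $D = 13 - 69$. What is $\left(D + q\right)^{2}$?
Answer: $\frac{15696832369}{4999696} \approx 3139.6$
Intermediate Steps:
$D = -56$ ($D = 13 - 69 = -56$)
$q = - \frac{71}{2236}$ ($q = - \frac{71}{34 + 9 \left(\left(-4\right) \left(- \frac{1}{4}\right) + 0 \left(- \frac{1}{5}\right)\right)} \frac{1}{52} = - \frac{71}{34 + 9 \left(1 + 0\right)} \frac{1}{52} = - \frac{71}{34 + 9 \cdot 1} \cdot \frac{1}{52} = - \frac{71}{34 + 9} \cdot \frac{1}{52} = - \frac{71}{43} \cdot \frac{1}{52} = \left(-71\right) \frac{1}{43} \cdot \frac{1}{52} = \left(- \frac{71}{43}\right) \frac{1}{52} = - \frac{71}{2236} \approx -0.031753$)
$\left(D + q\right)^{2} = \left(-56 - \frac{71}{2236}\right)^{2} = \left(- \frac{125287}{2236}\right)^{2} = \frac{15696832369}{4999696}$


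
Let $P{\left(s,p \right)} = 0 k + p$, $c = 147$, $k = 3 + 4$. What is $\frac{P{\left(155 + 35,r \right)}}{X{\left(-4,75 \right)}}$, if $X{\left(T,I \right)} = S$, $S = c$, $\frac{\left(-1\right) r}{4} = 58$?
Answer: $- \frac{232}{147} \approx -1.5782$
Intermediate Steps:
$k = 7$
$r = -232$ ($r = \left(-4\right) 58 = -232$)
$S = 147$
$X{\left(T,I \right)} = 147$
$P{\left(s,p \right)} = p$ ($P{\left(s,p \right)} = 0 \cdot 7 + p = 0 + p = p$)
$\frac{P{\left(155 + 35,r \right)}}{X{\left(-4,75 \right)}} = - \frac{232}{147}$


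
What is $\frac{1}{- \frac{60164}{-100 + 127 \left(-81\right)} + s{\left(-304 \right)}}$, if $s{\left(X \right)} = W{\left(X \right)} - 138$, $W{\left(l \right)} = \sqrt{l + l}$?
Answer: $- \frac{42200783}{5773344882} - \frac{638401 i \sqrt{38}}{2886672441} \approx -0.0073096 - 0.0013633 i$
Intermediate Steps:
$W{\left(l \right)} = \sqrt{2} \sqrt{l}$ ($W{\left(l \right)} = \sqrt{2 l} = \sqrt{2} \sqrt{l}$)
$s{\left(X \right)} = -138 + \sqrt{2} \sqrt{X}$ ($s{\left(X \right)} = \sqrt{2} \sqrt{X} - 138 = -138 + \sqrt{2} \sqrt{X}$)
$\frac{1}{- \frac{60164}{-100 + 127 \left(-81\right)} + s{\left(-304 \right)}} = \frac{1}{- \frac{60164}{-100 + 127 \left(-81\right)} - \left(138 - \sqrt{2} \sqrt{-304}\right)} = \frac{1}{- \frac{60164}{-100 - 10287} - \left(138 - \sqrt{2} \cdot 4 i \sqrt{19}\right)} = \frac{1}{- \frac{60164}{-10387} - \left(138 - 4 i \sqrt{38}\right)} = \frac{1}{\left(-60164\right) \left(- \frac{1}{10387}\right) - \left(138 - 4 i \sqrt{38}\right)} = \frac{1}{\frac{4628}{799} - \left(138 - 4 i \sqrt{38}\right)} = \frac{1}{- \frac{105634}{799} + 4 i \sqrt{38}}$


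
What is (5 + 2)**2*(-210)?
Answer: -10290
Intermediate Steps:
(5 + 2)**2*(-210) = 7**2*(-210) = 49*(-210) = -10290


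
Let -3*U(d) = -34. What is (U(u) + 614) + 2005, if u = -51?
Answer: 7891/3 ≈ 2630.3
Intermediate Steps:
U(d) = 34/3 (U(d) = -1/3*(-34) = 34/3)
(U(u) + 614) + 2005 = (34/3 + 614) + 2005 = 1876/3 + 2005 = 7891/3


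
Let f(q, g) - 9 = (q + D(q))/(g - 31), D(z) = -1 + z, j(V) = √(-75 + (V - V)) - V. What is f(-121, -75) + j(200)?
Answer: -20003/106 + 5*I*√3 ≈ -188.71 + 8.6602*I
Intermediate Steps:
j(V) = -V + 5*I*√3 (j(V) = √(-75 + 0) - V = √(-75) - V = 5*I*√3 - V = -V + 5*I*√3)
f(q, g) = 9 + (-1 + 2*q)/(-31 + g) (f(q, g) = 9 + (q + (-1 + q))/(g - 31) = 9 + (-1 + 2*q)/(-31 + g))
f(-121, -75) + j(200) = (-280 + 2*(-121) + 9*(-75))/(-31 - 75) + (-1*200 + 5*I*√3) = (-280 - 242 - 675)/(-106) + (-200 + 5*I*√3) = -1/106*(-1197) + (-200 + 5*I*√3) = 1197/106 + (-200 + 5*I*√3) = -20003/106 + 5*I*√3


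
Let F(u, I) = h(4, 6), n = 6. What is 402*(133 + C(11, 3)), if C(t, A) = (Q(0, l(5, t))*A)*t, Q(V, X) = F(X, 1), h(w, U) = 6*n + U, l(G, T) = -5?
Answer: 610638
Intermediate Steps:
h(w, U) = 36 + U (h(w, U) = 6*6 + U = 36 + U)
F(u, I) = 42 (F(u, I) = 36 + 6 = 42)
Q(V, X) = 42
C(t, A) = 42*A*t (C(t, A) = (42*A)*t = 42*A*t)
402*(133 + C(11, 3)) = 402*(133 + 42*3*11) = 402*(133 + 1386) = 402*1519 = 610638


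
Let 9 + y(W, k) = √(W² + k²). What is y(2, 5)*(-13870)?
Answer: 124830 - 13870*√29 ≈ 50138.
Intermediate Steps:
y(W, k) = -9 + √(W² + k²)
y(2, 5)*(-13870) = (-9 + √(2² + 5²))*(-13870) = (-9 + √(4 + 25))*(-13870) = (-9 + √29)*(-13870) = 124830 - 13870*√29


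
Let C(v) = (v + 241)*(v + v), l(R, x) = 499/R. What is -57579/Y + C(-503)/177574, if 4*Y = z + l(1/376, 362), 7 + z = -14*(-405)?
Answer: 88130770/301076717 ≈ 0.29272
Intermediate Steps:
z = 5663 (z = -7 - 14*(-405) = -7 + 5670 = 5663)
C(v) = 2*v*(241 + v) (C(v) = (241 + v)*(2*v) = 2*v*(241 + v))
Y = 193287/4 (Y = (5663 + 499/(1/376))/4 = (5663 + 499*376)/4 = (5663 + 187624)/4 = (¼)*193287 = 193287/4 ≈ 48322.)
-57579/Y + C(-503)/177574 = -57579/193287/4 + (2*(-503)*(241 - 503))/177574 = -57579*4/193287 + (2*(-503)*(-262))*(1/177574) = -76772/64429 + 263572*(1/177574) = -76772/64429 + 131786/88787 = 88130770/301076717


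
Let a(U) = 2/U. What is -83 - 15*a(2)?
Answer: -98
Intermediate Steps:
-83 - 15*a(2) = -83 - 30/2 = -83 - 15*1 = -83 - 15 = -98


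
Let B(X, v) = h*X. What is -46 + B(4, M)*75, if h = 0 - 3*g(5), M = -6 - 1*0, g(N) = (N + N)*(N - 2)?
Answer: -27046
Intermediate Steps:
g(N) = 2*N*(-2 + N) (g(N) = (2*N)*(-2 + N) = 2*N*(-2 + N))
M = -6 (M = -6 + 0 = -6)
h = -90 (h = 0 - 6*5*(-2 + 5) = 0 - 6*5*3 = 0 - 3*30 = 0 - 90 = -90)
B(X, v) = -90*X
-46 + B(4, M)*75 = -46 - 90*4*75 = -46 - 360*75 = -46 - 27000 = -27046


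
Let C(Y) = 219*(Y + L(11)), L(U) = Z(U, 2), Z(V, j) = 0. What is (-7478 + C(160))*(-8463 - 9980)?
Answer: -508325966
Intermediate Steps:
L(U) = 0
C(Y) = 219*Y (C(Y) = 219*(Y + 0) = 219*Y)
(-7478 + C(160))*(-8463 - 9980) = (-7478 + 219*160)*(-8463 - 9980) = (-7478 + 35040)*(-18443) = 27562*(-18443) = -508325966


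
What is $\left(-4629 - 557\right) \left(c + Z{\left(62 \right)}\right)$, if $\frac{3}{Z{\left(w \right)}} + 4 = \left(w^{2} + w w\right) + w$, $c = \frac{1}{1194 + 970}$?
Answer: $- \frac{6153189}{1396862} \approx -4.405$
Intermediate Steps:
$c = \frac{1}{2164} \approx 0.00046211$
$Z{\left(w \right)} = \frac{3}{-4 + w + 2 w^{2}}$ ($Z{\left(w \right)} = \frac{3}{-4 + \left(\left(w^{2} + w w\right) + w\right)} = \frac{3}{-4 + \left(\left(w^{2} + w^{2}\right) + w\right)} = \frac{3}{-4 + \left(2 w^{2} + w\right)} = \frac{3}{-4 + \left(w + 2 w^{2}\right)} = \frac{3}{-4 + w + 2 w^{2}}$)
$\left(-4629 - 557\right) \left(c + Z{\left(62 \right)}\right) = \left(-4629 - 557\right) \left(\frac{1}{2164} + \frac{3}{-4 + 62 + 2 \cdot 62^{2}}\right) = - 5186 \left(\frac{1}{2164} + \frac{3}{-4 + 62 + 2 \cdot 3844}\right) = - 5186 \left(\frac{1}{2164} + \frac{3}{-4 + 62 + 7688}\right) = - 5186 \left(\frac{1}{2164} + \frac{3}{7746}\right) = - 5186 \left(\frac{1}{2164} + 3 \cdot \frac{1}{7746}\right) = - 5186 \left(\frac{1}{2164} + \frac{1}{2582}\right) = \left(-5186\right) \frac{2373}{2793724} = - \frac{6153189}{1396862}$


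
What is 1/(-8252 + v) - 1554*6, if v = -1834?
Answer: -94041865/10086 ≈ -9324.0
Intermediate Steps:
1/(-8252 + v) - 1554*6 = 1/(-8252 - 1834) - 1554*6 = 1/(-10086) - 1*9324 = -1/10086 - 9324 = -94041865/10086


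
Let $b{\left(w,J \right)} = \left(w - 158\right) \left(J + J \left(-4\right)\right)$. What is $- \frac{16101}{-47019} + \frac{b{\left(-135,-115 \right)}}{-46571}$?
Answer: $\frac{262035966}{104272469} \approx 2.513$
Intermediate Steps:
$b{\left(w,J \right)} = - 3 J \left(-158 + w\right)$ ($b{\left(w,J \right)} = \left(-158 + w\right) \left(J - 4 J\right) = \left(-158 + w\right) \left(- 3 J\right) = - 3 J \left(-158 + w\right)$)
$- \frac{16101}{-47019} + \frac{b{\left(-135,-115 \right)}}{-46571} = - \frac{16101}{-47019} + \frac{3 \left(-115\right) \left(158 - -135\right)}{-46571} = \left(-16101\right) \left(- \frac{1}{47019}\right) + 3 \left(-115\right) \left(158 + 135\right) \left(- \frac{1}{46571}\right) = \frac{5367}{15673} + 3 \left(-115\right) 293 \left(- \frac{1}{46571}\right) = \frac{5367}{15673} - - \frac{101085}{46571} = \frac{5367}{15673} + \frac{101085}{46571} = \frac{262035966}{104272469}$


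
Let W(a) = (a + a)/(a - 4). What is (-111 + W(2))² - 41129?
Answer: -28360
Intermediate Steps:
W(a) = 2*a/(-4 + a) (W(a) = (2*a)/(-4 + a) = 2*a/(-4 + a))
(-111 + W(2))² - 41129 = (-111 + 2*2/(-4 + 2))² - 41129 = (-111 + 2*2/(-2))² - 41129 = (-111 + 2*2*(-½))² - 41129 = (-111 - 2)² - 41129 = (-113)² - 41129 = 12769 - 41129 = -28360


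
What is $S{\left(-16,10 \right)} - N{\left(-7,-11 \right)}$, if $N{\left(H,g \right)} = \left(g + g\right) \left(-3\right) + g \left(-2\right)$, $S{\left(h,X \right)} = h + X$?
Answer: $-94$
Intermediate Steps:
$S{\left(h,X \right)} = X + h$
$N{\left(H,g \right)} = - 8 g$ ($N{\left(H,g \right)} = 2 g \left(-3\right) - 2 g = - 6 g - 2 g = - 8 g$)
$S{\left(-16,10 \right)} - N{\left(-7,-11 \right)} = \left(10 - 16\right) - \left(-8\right) \left(-11\right) = -6 - 88 = -94$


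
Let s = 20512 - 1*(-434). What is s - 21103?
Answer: -157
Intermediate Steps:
s = 20946 (s = 20512 + 434 = 20946)
s - 21103 = 20946 - 21103 = -157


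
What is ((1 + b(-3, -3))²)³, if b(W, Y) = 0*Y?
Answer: 1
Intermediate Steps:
b(W, Y) = 0
((1 + b(-3, -3))²)³ = ((1 + 0)²)³ = (1²)³ = 1³ = 1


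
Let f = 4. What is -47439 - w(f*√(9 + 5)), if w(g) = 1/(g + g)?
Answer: -47439 - √14/112 ≈ -47439.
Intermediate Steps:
w(g) = 1/(2*g)
-47439 - w(f*√(9 + 5)) = -47439 - 1/(2*(4*√(9 + 5))) = -47439 - 1/(2*(4*√14)) = -47439 - √14/56/2 = -47439 - √14/112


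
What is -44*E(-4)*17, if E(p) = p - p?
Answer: 0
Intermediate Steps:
E(p) = 0
-44*E(-4)*17 = -44*0*17 = 0*17 = 0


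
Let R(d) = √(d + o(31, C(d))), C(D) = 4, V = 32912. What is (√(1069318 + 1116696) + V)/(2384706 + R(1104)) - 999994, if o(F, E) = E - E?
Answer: -473899042159193678/473901892111 - 32912*√69/1421705676333 - √150834966/1421705676333 + 397451*√2186014/947803784222 ≈ -9.9999e+5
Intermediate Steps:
o(F, E) = 0
R(d) = √d (R(d) = √(d + 0) = √d)
(√(1069318 + 1116696) + V)/(2384706 + R(1104)) - 999994 = (√(1069318 + 1116696) + 32912)/(2384706 + √1104) - 999994 = (√2186014 + 32912)/(2384706 + 4*√69) - 999994 = (32912 + √2186014)/(2384706 + 4*√69) - 999994 = -999994 + (32912 + √2186014)/(2384706 + 4*√69)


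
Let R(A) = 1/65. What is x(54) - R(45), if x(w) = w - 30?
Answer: 1559/65 ≈ 23.985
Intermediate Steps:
x(w) = -30 + w
R(A) = 1/65
x(54) - R(45) = (-30 + 54) - 1*1/65 = 24 - 1/65 = 1559/65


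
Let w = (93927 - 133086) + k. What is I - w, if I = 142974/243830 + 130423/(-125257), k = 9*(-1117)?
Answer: 751495094238974/15270707155 ≈ 49212.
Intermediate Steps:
k = -10053
w = -49212 (w = (93927 - 133086) - 10053 = -39159 - 10053 = -49212)
I = -6946272886/15270707155 (I = 142974*(1/243830) + 130423*(-1/125257) = 71487/121915 - 130423/125257 = -6946272886/15270707155 ≈ -0.45488)
I - w = -6946272886/15270707155 - 1*(-49212) = -6946272886/15270707155 + 49212 = 751495094238974/15270707155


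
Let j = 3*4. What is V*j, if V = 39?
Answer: 468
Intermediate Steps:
j = 12
V*j = 39*12 = 468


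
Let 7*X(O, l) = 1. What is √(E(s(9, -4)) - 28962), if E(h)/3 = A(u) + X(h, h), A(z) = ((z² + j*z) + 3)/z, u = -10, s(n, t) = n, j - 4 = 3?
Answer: I*√141960210/70 ≈ 170.21*I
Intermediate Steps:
j = 7 (j = 4 + 3 = 7)
X(O, l) = ⅐ (X(O, l) = (⅐)*1 = ⅐)
A(z) = (3 + z² + 7*z)/z (A(z) = ((z² + 7*z) + 3)/z = (3 + z² + 7*z)/z)
E(h) = -663/70 (E(h) = 3*((7 - 10 + 3/(-10)) + ⅐) = 3*((7 - 10 + 3*(-⅒)) + ⅐) = 3*((7 - 10 - 3/10) + ⅐) = 3*(-33/10 + ⅐) = 3*(-221/70) = -663/70)
√(E(s(9, -4)) - 28962) = √(-663/70 - 28962) = √(-2028003/70) = I*√141960210/70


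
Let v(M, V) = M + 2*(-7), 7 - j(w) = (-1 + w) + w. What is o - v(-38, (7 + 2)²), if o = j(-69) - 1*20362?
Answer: -20164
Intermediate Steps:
j(w) = 8 - 2*w (j(w) = 7 - ((-1 + w) + w) = 7 - (-1 + 2*w) = 7 + (1 - 2*w) = 8 - 2*w)
v(M, V) = -14 + M (v(M, V) = M - 14 = -14 + M)
o = -20216 (o = (8 - 2*(-69)) - 1*20362 = (8 + 138) - 20362 = 146 - 20362 = -20216)
o - v(-38, (7 + 2)²) = -20216 - (-14 - 38) = -20216 - 1*(-52) = -20216 + 52 = -20164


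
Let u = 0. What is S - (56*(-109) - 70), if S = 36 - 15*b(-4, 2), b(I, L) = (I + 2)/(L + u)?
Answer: 6225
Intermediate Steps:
b(I, L) = (2 + I)/L (b(I, L) = (I + 2)/(L + 0) = (2 + I)/L)
S = 51 (S = 36 - 15*(2 - 4)/2 = 36 - 15*(-2)/2 = 36 - 15*(-1) = 36 + 15 = 51)
S - (56*(-109) - 70) = 51 - (56*(-109) - 70) = 51 - (-6104 - 70) = 51 - 1*(-6174) = 51 + 6174 = 6225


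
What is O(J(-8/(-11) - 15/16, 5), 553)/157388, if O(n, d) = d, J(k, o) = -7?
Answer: 79/22484 ≈ 0.0035136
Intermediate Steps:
O(J(-8/(-11) - 15/16, 5), 553)/157388 = 553/157388 = 553*(1/157388) = 79/22484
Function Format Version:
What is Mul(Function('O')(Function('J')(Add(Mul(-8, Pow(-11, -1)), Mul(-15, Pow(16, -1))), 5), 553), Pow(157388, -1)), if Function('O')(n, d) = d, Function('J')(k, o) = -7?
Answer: Rational(79, 22484) ≈ 0.0035136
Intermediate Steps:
Mul(Function('O')(Function('J')(Add(Mul(-8, Pow(-11, -1)), Mul(-15, Pow(16, -1))), 5), 553), Pow(157388, -1)) = Mul(553, Pow(157388, -1)) = Mul(553, Rational(1, 157388)) = Rational(79, 22484)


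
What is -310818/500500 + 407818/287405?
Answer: 11478226171/14384620250 ≈ 0.79795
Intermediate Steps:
-310818/500500 + 407818/287405 = -310818*1/500500 + 407818*(1/287405) = -155409/250250 + 407818/287405 = 11478226171/14384620250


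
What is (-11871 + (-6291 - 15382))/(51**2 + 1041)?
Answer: -16772/1821 ≈ -9.2103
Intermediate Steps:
(-11871 + (-6291 - 15382))/(51**2 + 1041) = (-11871 - 21673)/(2601 + 1041) = -33544/3642 = -33544*1/3642 = -16772/1821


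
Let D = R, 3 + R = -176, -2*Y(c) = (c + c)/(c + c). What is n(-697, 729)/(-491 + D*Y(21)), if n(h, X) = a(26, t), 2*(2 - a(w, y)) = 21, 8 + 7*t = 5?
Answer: 17/803 ≈ 0.021171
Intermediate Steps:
t = -3/7 (t = -8/7 + (⅐)*5 = -8/7 + 5/7 = -3/7 ≈ -0.42857)
Y(c) = -½ (Y(c) = -(c + c)/(2*(c + c)) = -2*c/(2*(2*c)) = -2*c*1/(2*c)/2 = -½*1 = -½)
a(w, y) = -17/2 (a(w, y) = 2 - ½*21 = 2 - 21/2 = -17/2)
n(h, X) = -17/2
R = -179 (R = -3 - 176 = -179)
D = -179
n(-697, 729)/(-491 + D*Y(21)) = -17/(2*(-491 - 179*(-½))) = -17/(2*(-491 + 179/2)) = -17/(2*(-803/2)) = -17/2*(-2/803) = 17/803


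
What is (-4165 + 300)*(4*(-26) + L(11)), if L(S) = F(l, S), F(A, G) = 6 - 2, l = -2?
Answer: 386500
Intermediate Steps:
F(A, G) = 4
L(S) = 4
(-4165 + 300)*(4*(-26) + L(11)) = (-4165 + 300)*(4*(-26) + 4) = -3865*(-104 + 4) = -3865*(-100) = 386500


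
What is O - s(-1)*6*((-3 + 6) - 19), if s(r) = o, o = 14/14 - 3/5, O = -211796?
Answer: -1058788/5 ≈ -2.1176e+5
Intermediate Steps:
o = ⅖ (o = 14*(1/14) - 3*⅕ = 1 - ⅗ = ⅖ ≈ 0.40000)
s(r) = ⅖
O - s(-1)*6*((-3 + 6) - 19) = -211796 - 2*6*((-3 + 6) - 19)/5 = -211796 - 2*6*(3 - 19)/5 = -211796 - 2*6*(-16)/5 = -211796 - 2*(-96)/5 = -211796 - 1*(-192/5) = -211796 + 192/5 = -1058788/5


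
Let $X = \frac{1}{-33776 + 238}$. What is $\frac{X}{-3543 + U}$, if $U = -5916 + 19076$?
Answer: $- \frac{1}{322534946} \approx -3.1004 \cdot 10^{-9}$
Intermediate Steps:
$X = - \frac{1}{33538}$ ($X = \frac{1}{-33538} = - \frac{1}{33538} \approx -2.9817 \cdot 10^{-5}$)
$U = 13160$
$\frac{X}{-3543 + U} = - \frac{1}{33538 \left(-3543 + 13160\right)} = - \frac{1}{33538 \cdot 9617} = \left(- \frac{1}{33538}\right) \frac{1}{9617} = - \frac{1}{322534946}$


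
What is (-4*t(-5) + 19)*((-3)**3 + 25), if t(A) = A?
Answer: -78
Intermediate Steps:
(-4*t(-5) + 19)*((-3)**3 + 25) = (-4*(-5) + 19)*((-3)**3 + 25) = (20 + 19)*(-27 + 25) = 39*(-2) = -78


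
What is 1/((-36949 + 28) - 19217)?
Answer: -1/56138 ≈ -1.7813e-5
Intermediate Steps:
1/((-36949 + 28) - 19217) = 1/(-36921 - 19217) = 1/(-56138) = -1/56138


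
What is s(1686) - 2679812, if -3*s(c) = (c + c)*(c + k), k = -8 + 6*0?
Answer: -4565884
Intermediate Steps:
k = -8 (k = -8 + 0 = -8)
s(c) = -2*c*(-8 + c)/3 (s(c) = -(c + c)*(c - 8)/3 = -2*c*(-8 + c)/3)
s(1686) - 2679812 = (⅔)*1686*(8 - 1*1686) - 2679812 = (⅔)*1686*(8 - 1686) - 2679812 = (⅔)*1686*(-1678) - 2679812 = -1886072 - 2679812 = -4565884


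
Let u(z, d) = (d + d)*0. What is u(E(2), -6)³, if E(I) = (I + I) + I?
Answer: 0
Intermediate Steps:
E(I) = 3*I (E(I) = 2*I + I = 3*I)
u(z, d) = 0 (u(z, d) = (2*d)*0 = 0)
u(E(2), -6)³ = 0³ = 0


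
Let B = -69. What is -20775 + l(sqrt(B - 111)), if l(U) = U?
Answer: -20775 + 6*I*sqrt(5) ≈ -20775.0 + 13.416*I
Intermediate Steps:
-20775 + l(sqrt(B - 111)) = -20775 + sqrt(-69 - 111) = -20775 + sqrt(-180) = -20775 + 6*I*sqrt(5)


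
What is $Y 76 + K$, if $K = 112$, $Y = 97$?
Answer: $7484$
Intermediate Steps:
$Y 76 + K = 97 \cdot 76 + 112 = 7372 + 112 = 7484$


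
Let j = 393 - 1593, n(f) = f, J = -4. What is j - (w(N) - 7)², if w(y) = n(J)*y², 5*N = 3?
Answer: -794521/625 ≈ -1271.2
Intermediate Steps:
N = ⅗ (N = (⅕)*3 = ⅗ ≈ 0.60000)
w(y) = -4*y²
j = -1200
j - (w(N) - 7)² = -1200 - (-4*(⅗)² - 7)² = -1200 - (-4*9/25 - 7)² = -1200 - (-36/25 - 7)² = -1200 - (-211/25)² = -1200 - 1*44521/625 = -1200 - 44521/625 = -794521/625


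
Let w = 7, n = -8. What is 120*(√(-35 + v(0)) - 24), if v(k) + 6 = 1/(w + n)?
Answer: -2880 + 120*I*√42 ≈ -2880.0 + 777.69*I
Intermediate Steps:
v(k) = -7 (v(k) = -6 + 1/(7 - 8) = -6 + 1/(-1) = -6 - 1 = -7)
120*(√(-35 + v(0)) - 24) = 120*(√(-35 - 7) - 24) = 120*(√(-42) - 24) = 120*(I*√42 - 24) = 120*(-24 + I*√42) = -2880 + 120*I*√42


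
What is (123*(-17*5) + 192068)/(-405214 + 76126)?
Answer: -181613/329088 ≈ -0.55187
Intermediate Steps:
(123*(-17*5) + 192068)/(-405214 + 76126) = (123*(-85) + 192068)/(-329088) = (-10455 + 192068)*(-1/329088) = 181613*(-1/329088) = -181613/329088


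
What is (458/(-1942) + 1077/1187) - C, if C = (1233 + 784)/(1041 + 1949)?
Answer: -10655249/3446205230 ≈ -0.0030919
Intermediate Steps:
C = 2017/2990 ≈ 0.67458
(458/(-1942) + 1077/1187) - C = (458/(-1942) + 1077/1187) - 1*2017/2990 = (458*(-1/1942) + 1077*(1/1187)) - 2017/2990 = (-229/971 + 1077/1187) - 2017/2990 = 773944/1152577 - 2017/2990 = -10655249/3446205230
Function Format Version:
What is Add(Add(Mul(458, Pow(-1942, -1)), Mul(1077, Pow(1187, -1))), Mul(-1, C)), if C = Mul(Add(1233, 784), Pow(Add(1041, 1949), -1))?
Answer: Rational(-10655249, 3446205230) ≈ -0.0030919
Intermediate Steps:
C = Rational(2017, 2990) (C = Mul(2017, Pow(2990, -1)) = Mul(2017, Rational(1, 2990)) = Rational(2017, 2990) ≈ 0.67458)
Add(Add(Mul(458, Pow(-1942, -1)), Mul(1077, Pow(1187, -1))), Mul(-1, C)) = Add(Add(Mul(458, Pow(-1942, -1)), Mul(1077, Pow(1187, -1))), Mul(-1, Rational(2017, 2990))) = Add(Add(Mul(458, Rational(-1, 1942)), Mul(1077, Rational(1, 1187))), Rational(-2017, 2990)) = Add(Add(Rational(-229, 971), Rational(1077, 1187)), Rational(-2017, 2990)) = Add(Rational(773944, 1152577), Rational(-2017, 2990)) = Rational(-10655249, 3446205230)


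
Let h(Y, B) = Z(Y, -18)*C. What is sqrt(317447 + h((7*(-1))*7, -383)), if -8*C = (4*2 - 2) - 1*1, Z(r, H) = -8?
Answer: 2*sqrt(79363) ≈ 563.43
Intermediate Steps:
C = -5/8 (C = -((4*2 - 2) - 1*1)/8 = -((8 - 2) - 1)/8 = -(6 - 1)/8 = -1/8*5 = -5/8 ≈ -0.62500)
h(Y, B) = 5 (h(Y, B) = -8*(-5/8) = 5)
sqrt(317447 + h((7*(-1))*7, -383)) = sqrt(317447 + 5) = sqrt(317452) = 2*sqrt(79363)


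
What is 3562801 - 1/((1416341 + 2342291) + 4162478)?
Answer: 28221338629109/7921110 ≈ 3.5628e+6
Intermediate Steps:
3562801 - 1/((1416341 + 2342291) + 4162478) = 3562801 - 1/(3758632 + 4162478) = 3562801 - 1/7921110 = 28221338629109/7921110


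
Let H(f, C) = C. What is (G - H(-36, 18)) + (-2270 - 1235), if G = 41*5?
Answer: -3318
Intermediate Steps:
G = 205
(G - H(-36, 18)) + (-2270 - 1235) = (205 - 1*18) + (-2270 - 1235) = (205 - 18) - 3505 = 187 - 3505 = -3318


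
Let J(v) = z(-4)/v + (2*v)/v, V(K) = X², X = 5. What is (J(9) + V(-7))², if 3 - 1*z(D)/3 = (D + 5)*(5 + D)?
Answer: 6889/9 ≈ 765.44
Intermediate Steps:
V(K) = 25 (V(K) = 5² = 25)
z(D) = 9 - 3*(5 + D)² (z(D) = 9 - 3*(D + 5)*(5 + D) = 9 - 3*(5 + D)*(5 + D) = 9 - 3*(5 + D)²)
J(v) = 2 + 6/v (J(v) = (9 - 3*(5 - 4)²)/v + (2*v)/v = (9 - 3*1²)/v + 2 = (9 - 3*1)/v + 2 = (9 - 3)/v + 2 = 6/v + 2 = 2 + 6/v)
(J(9) + V(-7))² = ((2 + 6/9) + 25)² = ((2 + 6*(⅑)) + 25)² = ((2 + ⅔) + 25)² = (8/3 + 25)² = (83/3)² = 6889/9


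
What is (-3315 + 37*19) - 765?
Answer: -3377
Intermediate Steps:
(-3315 + 37*19) - 765 = (-3315 + 703) - 765 = -2612 - 765 = -3377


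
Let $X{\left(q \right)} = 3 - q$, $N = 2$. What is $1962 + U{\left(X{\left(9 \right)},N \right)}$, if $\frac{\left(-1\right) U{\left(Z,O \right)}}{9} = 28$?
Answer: $1710$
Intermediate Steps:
$U{\left(Z,O \right)} = -252$ ($U{\left(Z,O \right)} = \left(-9\right) 28 = -252$)
$1962 + U{\left(X{\left(9 \right)},N \right)} = 1962 - 252 = 1710$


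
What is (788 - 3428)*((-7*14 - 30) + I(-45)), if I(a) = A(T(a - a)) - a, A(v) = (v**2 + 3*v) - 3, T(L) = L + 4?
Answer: 153120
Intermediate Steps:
T(L) = 4 + L
A(v) = -3 + v**2 + 3*v
I(a) = 25 - a (I(a) = (-3 + (4 + (a - a))**2 + 3*(4 + (a - a))) - a = (-3 + (4 + 0)**2 + 3*(4 + 0)) - a = (-3 + 4**2 + 3*4) - a = (-3 + 16 + 12) - a = 25 - a)
(788 - 3428)*((-7*14 - 30) + I(-45)) = (788 - 3428)*((-7*14 - 30) + (25 - 1*(-45))) = -2640*((-98 - 30) + (25 + 45)) = -2640*(-128 + 70) = -2640*(-58) = 153120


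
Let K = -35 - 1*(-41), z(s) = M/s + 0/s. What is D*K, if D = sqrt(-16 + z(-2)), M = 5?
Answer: 3*I*sqrt(74) ≈ 25.807*I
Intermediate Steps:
z(s) = 5/s (z(s) = 5/s + 0/s = 5/s + 0 = 5/s)
K = 6 (K = -35 + 41 = 6)
D = I*sqrt(74)/2 (D = sqrt(-16 + 5/(-2)) = sqrt(-16 + 5*(-1/2)) = sqrt(-16 - 5/2) = sqrt(-37/2) = I*sqrt(74)/2 ≈ 4.3012*I)
D*K = (I*sqrt(74)/2)*6 = 3*I*sqrt(74)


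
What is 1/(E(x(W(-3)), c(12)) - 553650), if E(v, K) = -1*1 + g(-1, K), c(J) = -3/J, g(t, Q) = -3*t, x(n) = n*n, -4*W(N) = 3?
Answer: -1/553648 ≈ -1.8062e-6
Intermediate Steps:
W(N) = -¾ (W(N) = -¼*3 = -¾)
x(n) = n²
E(v, K) = 2 (E(v, K) = -1*1 - 3*(-1) = -1 + 3 = 2)
1/(E(x(W(-3)), c(12)) - 553650) = 1/(2 - 553650) = 1/(-553648) = -1/553648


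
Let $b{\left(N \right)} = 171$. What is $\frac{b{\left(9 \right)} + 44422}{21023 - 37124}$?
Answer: $- \frac{44593}{16101} \approx -2.7696$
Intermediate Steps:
$\frac{b{\left(9 \right)} + 44422}{21023 - 37124} = \frac{171 + 44422}{21023 - 37124} = \frac{44593}{21023 - 37124} = \frac{44593}{-16101} = 44593 \left(- \frac{1}{16101}\right) = - \frac{44593}{16101}$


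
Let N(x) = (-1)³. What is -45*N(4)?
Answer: 45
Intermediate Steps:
N(x) = -1
-45*N(4) = -45*(-1) = 45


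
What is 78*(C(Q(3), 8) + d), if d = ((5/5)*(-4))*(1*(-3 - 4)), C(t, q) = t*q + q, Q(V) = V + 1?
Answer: 5304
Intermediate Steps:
Q(V) = 1 + V
C(t, q) = q + q*t (C(t, q) = q*t + q = q + q*t)
d = 28 (d = ((5*(⅕))*(-4))*(1*(-7)) = (1*(-4))*(-7) = -4*(-7) = 28)
78*(C(Q(3), 8) + d) = 78*(8*(1 + (1 + 3)) + 28) = 78*(8*(1 + 4) + 28) = 78*(8*5 + 28) = 78*(40 + 28) = 78*68 = 5304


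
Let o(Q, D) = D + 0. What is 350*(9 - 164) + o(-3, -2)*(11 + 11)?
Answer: -54294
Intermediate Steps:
o(Q, D) = D
350*(9 - 164) + o(-3, -2)*(11 + 11) = 350*(9 - 164) - 2*(11 + 11) = 350*(-155) - 2*22 = -54250 - 44 = -54294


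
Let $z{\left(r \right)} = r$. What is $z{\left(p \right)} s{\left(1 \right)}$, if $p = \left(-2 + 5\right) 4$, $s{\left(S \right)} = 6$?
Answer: $72$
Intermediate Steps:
$p = 12$ ($p = 3 \cdot 4 = 12$)
$z{\left(p \right)} s{\left(1 \right)} = 12 \cdot 6 = 72$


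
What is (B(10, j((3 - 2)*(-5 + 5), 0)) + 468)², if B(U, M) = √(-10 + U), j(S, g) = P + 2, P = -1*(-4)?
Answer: 219024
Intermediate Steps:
P = 4
j(S, g) = 6 (j(S, g) = 4 + 2 = 6)
(B(10, j((3 - 2)*(-5 + 5), 0)) + 468)² = (√(-10 + 10) + 468)² = (√0 + 468)² = (0 + 468)² = 468² = 219024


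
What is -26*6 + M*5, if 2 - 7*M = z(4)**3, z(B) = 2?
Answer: -1122/7 ≈ -160.29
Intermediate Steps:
M = -6/7 (M = 2/7 - 1/7*2**3 = 2/7 - 1/7*8 = 2/7 - 8/7 = -6/7 ≈ -0.85714)
-26*6 + M*5 = -26*6 - 6/7*5 = -156 - 30/7 = -1122/7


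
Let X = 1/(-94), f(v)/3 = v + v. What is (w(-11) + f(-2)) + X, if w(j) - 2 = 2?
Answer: -753/94 ≈ -8.0106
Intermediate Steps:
f(v) = 6*v (f(v) = 3*(v + v) = 3*(2*v) = 6*v)
w(j) = 4 (w(j) = 2 + 2 = 4)
X = -1/94 ≈ -0.010638
(w(-11) + f(-2)) + X = (4 + 6*(-2)) - 1/94 = (4 - 12) - 1/94 = -8 - 1/94 = -753/94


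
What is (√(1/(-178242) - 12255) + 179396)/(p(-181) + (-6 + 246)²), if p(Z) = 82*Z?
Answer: 89698/21379 + I*√389343930640062/7621271436 ≈ 4.1956 + 0.002589*I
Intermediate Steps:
(√(1/(-178242) - 12255) + 179396)/(p(-181) + (-6 + 246)²) = (√(1/(-178242) - 12255) + 179396)/(82*(-181) + (-6 + 246)²) = (√(-1/178242 - 12255) + 179396)/(-14842 + 240²) = (√(-2184355711/178242) + 179396)/(-14842 + 57600) = (I*√389343930640062/178242 + 179396)/42758 = (179396 + I*√389343930640062/178242)*(1/42758) = 89698/21379 + I*√389343930640062/7621271436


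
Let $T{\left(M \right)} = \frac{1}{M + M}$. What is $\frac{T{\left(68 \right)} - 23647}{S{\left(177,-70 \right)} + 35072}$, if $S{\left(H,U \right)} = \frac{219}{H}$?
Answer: $- \frac{189743469}{281427656} \approx -0.67422$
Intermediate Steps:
$T{\left(M \right)} = \frac{1}{2 M}$
$\frac{T{\left(68 \right)} - 23647}{S{\left(177,-70 \right)} + 35072} = \frac{\frac{1}{2 \cdot 68} - 23647}{\frac{219}{177} + 35072} = \frac{\frac{1}{2} \cdot \frac{1}{68} - 23647}{219 \cdot \frac{1}{177} + 35072} = \frac{\frac{1}{136} - 23647}{\frac{73}{59} + 35072} = - \frac{3215991}{136 \cdot \frac{2069321}{59}} = \left(- \frac{3215991}{136}\right) \frac{59}{2069321} = - \frac{189743469}{281427656}$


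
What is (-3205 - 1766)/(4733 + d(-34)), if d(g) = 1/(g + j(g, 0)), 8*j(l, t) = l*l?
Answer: -366197/348665 ≈ -1.0503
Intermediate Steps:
j(l, t) = l²/8 (j(l, t) = (l*l)/8 = l²/8)
d(g) = 1/(g + g²/8)
(-3205 - 1766)/(4733 + d(-34)) = (-3205 - 1766)/(4733 + 8/(-34*(8 - 34))) = -4971/(4733 + 8*(-1/34)/(-26)) = -4971/(4733 + 8*(-1/34)*(-1/26)) = -4971/(4733 + 2/221) = -4971/1045995/221 = -4971*221/1045995 = -366197/348665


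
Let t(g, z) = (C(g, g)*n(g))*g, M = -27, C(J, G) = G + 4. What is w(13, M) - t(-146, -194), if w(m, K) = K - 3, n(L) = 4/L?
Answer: 538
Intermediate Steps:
C(J, G) = 4 + G
t(g, z) = 16 + 4*g (t(g, z) = ((4 + g)*(4/g))*g = (4*(4 + g)/g)*g = 16 + 4*g)
w(m, K) = -3 + K
w(13, M) - t(-146, -194) = (-3 - 27) - (16 + 4*(-146)) = -30 - (16 - 584) = -30 - 1*(-568) = -30 + 568 = 538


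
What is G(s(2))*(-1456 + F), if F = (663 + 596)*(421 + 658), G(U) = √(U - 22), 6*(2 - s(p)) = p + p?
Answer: 452335*I*√186 ≈ 6.169e+6*I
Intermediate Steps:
s(p) = 2 - p/3 (s(p) = 2 - (p + p)/6 = 2 - p/3)
G(U) = √(-22 + U)
F = 1358461 (F = 1259*1079 = 1358461)
G(s(2))*(-1456 + F) = √(-22 + (2 - ⅓*2))*(-1456 + 1358461) = √(-22 + (2 - ⅔))*1357005 = √(-22 + 4/3)*1357005 = √(-62/3)*1357005 = (I*√186/3)*1357005 = 452335*I*√186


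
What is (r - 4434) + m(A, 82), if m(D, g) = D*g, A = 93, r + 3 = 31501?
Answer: 34690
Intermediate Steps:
r = 31498 (r = -3 + 31501 = 31498)
(r - 4434) + m(A, 82) = (31498 - 4434) + 93*82 = 27064 + 7626 = 34690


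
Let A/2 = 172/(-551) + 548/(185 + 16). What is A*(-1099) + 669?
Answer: -513600029/110751 ≈ -4637.4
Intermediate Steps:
A = 534752/110751 (A = 2*(172/(-551) + 548/(185 + 16)) = 2*(172*(-1/551) + 548/201) = 2*(-172/551 + 548*(1/201)) = 2*(-172/551 + 548/201) = 2*(267376/110751) = 534752/110751 ≈ 4.8284)
A*(-1099) + 669 = (534752/110751)*(-1099) + 669 = -587692448/110751 + 669 = -513600029/110751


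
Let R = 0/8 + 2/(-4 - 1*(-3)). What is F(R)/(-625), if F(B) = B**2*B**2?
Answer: -16/625 ≈ -0.025600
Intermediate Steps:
R = -2 (R = 0*(1/8) + 2/(-4 + 3) = 0 + 2/(-1) = 0 + 2*(-1) = 0 - 2 = -2)
F(B) = B**4
F(R)/(-625) = (-2)**4/(-625) = 16*(-1/625) = -16/625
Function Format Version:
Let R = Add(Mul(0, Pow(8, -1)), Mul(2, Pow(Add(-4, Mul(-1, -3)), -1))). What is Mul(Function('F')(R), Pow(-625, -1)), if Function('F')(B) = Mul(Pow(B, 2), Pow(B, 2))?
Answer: Rational(-16, 625) ≈ -0.025600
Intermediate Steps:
R = -2 (R = Add(Mul(0, Rational(1, 8)), Mul(2, Pow(Add(-4, 3), -1))) = Add(0, Mul(2, Pow(-1, -1))) = Add(0, Mul(2, -1)) = Add(0, -2) = -2)
Function('F')(B) = Pow(B, 4)
Mul(Function('F')(R), Pow(-625, -1)) = Mul(Pow(-2, 4), Pow(-625, -1)) = Mul(16, Rational(-1, 625)) = Rational(-16, 625)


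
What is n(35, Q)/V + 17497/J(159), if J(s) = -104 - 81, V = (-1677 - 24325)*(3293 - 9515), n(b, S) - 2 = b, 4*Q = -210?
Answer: -2830742409823/29930122140 ≈ -94.578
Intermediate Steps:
Q = -105/2 (Q = (¼)*(-210) = -105/2 ≈ -52.500)
n(b, S) = 2 + b
V = 161784444 (V = -26002*(-6222) = 161784444)
J(s) = -185
n(35, Q)/V + 17497/J(159) = (2 + 35)/161784444 + 17497/(-185) = 37*(1/161784444) + 17497*(-1/185) = 37/161784444 - 17497/185 = -2830742409823/29930122140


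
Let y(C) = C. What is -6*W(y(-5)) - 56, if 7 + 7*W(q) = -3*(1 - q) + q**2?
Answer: -56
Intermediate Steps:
W(q) = -10/7 + q**2/7 + 3*q/7 (W(q) = -1 + (-3*(1 - q) + q**2)/7 = -1 + ((-3 + 3*q) + q**2)/7 = -1 + (-3 + q**2 + 3*q)/7 = -1 + (-3/7 + q**2/7 + 3*q/7) = -10/7 + q**2/7 + 3*q/7)
-6*W(y(-5)) - 56 = -6*(-10/7 + (1/7)*(-5)**2 + (3/7)*(-5)) - 56 = -6*(-10/7 + (1/7)*25 - 15/7) - 56 = -6*(-10/7 + 25/7 - 15/7) - 56 = -6*0 - 56 = 0 - 56 = -56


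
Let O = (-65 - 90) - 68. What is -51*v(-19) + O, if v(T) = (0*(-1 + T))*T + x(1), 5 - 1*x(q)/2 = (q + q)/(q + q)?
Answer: -631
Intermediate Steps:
O = -223 (O = -155 - 68 = -223)
x(q) = 8 (x(q) = 10 - 2*(q + q)/(q + q) = 10 - 2*2*q/(2*q) = 10 - 2*2*q*1/(2*q) = 10 - 2*1 = 10 - 2 = 8)
v(T) = 8 (v(T) = (0*(-1 + T))*T + 8 = 0*T + 8 = 0 + 8 = 8)
-51*v(-19) + O = -51*8 - 223 = -408 - 223 = -631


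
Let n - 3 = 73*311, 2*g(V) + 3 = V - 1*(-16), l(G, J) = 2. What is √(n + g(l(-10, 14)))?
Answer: √90854/2 ≈ 150.71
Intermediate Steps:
g(V) = 13/2 + V/2 (g(V) = -3/2 + (V - 1*(-16))/2 = -3/2 + (V + 16)/2 = -3/2 + (16 + V)/2 = -3/2 + (8 + V/2) = 13/2 + V/2)
n = 22706 (n = 3 + 73*311 = 3 + 22703 = 22706)
√(n + g(l(-10, 14))) = √(22706 + (13/2 + (½)*2)) = √(22706 + (13/2 + 1)) = √(22706 + 15/2) = √(45427/2) = √90854/2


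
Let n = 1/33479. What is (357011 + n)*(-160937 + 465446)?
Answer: 3639604623056430/33479 ≈ 1.0871e+11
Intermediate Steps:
n = 1/33479 ≈ 2.9869e-5
(357011 + n)*(-160937 + 465446) = (357011 + 1/33479)*(-160937 + 465446) = (11952371270/33479)*304509 = 3639604623056430/33479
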